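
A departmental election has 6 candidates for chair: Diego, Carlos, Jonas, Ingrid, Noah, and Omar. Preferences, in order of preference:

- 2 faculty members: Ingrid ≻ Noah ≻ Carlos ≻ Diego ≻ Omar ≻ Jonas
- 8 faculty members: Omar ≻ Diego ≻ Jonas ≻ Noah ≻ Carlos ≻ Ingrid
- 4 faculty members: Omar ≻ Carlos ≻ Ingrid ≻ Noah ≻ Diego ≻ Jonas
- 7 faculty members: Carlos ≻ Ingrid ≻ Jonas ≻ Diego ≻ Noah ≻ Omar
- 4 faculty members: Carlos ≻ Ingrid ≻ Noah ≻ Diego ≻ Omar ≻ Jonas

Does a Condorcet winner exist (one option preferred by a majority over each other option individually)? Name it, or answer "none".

Carlos

Carlos vs Diego: 17–8 for Carlos.
Carlos vs Jonas: 17–8 for Carlos.
Carlos vs Ingrid: 23–2 for Carlos.
Carlos vs Noah: 15–10 for Carlos.
Carlos vs Omar: 13–12 for Carlos.
Carlos beats every other option head-to-head.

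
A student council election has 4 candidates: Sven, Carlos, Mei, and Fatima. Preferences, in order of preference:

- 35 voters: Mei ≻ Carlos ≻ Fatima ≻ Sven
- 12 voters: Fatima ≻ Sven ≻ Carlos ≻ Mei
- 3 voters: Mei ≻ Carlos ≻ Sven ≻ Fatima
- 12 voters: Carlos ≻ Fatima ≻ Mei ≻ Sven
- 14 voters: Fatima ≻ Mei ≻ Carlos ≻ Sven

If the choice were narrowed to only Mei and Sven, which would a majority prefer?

Voters preferring Mei to Sven: 64; preferring Sven to Mei: 12.
Mei wins the head-to-head.

Mei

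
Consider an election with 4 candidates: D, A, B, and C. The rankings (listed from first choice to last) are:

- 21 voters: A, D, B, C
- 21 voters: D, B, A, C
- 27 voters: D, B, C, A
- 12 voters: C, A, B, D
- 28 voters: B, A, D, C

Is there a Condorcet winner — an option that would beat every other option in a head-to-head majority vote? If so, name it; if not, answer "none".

Checking pairwise contests:
A beats D 61–48.
B beats A 76–33.
D beats B 69–40.
D beats C 97–12.
Every option loses at least one head-to-head, so there is no Condorcet winner.

none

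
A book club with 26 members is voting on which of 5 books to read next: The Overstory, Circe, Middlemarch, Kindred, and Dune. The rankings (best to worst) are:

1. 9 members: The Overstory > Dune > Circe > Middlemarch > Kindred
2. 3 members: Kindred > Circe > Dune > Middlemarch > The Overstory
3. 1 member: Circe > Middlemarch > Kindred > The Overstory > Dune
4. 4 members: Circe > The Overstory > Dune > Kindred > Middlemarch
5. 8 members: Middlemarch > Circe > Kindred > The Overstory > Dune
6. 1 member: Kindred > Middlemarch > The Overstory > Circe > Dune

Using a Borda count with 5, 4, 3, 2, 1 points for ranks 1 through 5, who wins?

The Overstory: 9·5 + 3·1 + 1·2 + 4·4 + 8·2 + 1·3 = 85
Circe: 9·3 + 3·4 + 1·5 + 4·5 + 8·4 + 1·2 = 98
Middlemarch: 9·2 + 3·2 + 1·4 + 4·1 + 8·5 + 1·4 = 76
Kindred: 9·1 + 3·5 + 1·3 + 4·2 + 8·3 + 1·5 = 64
Dune: 9·4 + 3·3 + 1·1 + 4·3 + 8·1 + 1·1 = 67
Circe has the highest Borda score (98).

Circe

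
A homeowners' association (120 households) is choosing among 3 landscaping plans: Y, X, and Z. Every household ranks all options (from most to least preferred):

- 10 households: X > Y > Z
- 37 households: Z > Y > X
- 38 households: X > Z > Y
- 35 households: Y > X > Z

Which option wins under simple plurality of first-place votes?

First-place votes: Y 35, X 48, Z 37.
X has the most first-place votes.

X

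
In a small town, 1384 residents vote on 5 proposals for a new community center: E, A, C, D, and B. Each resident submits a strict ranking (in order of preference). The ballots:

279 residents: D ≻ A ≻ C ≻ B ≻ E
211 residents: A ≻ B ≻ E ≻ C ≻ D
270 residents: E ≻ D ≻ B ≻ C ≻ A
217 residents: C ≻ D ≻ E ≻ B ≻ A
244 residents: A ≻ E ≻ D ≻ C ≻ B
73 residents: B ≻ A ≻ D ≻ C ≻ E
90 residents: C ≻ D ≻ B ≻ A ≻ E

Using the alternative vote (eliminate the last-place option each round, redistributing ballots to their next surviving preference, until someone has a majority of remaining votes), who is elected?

D

Round 1: E 270, A 455, C 307, D 279, B 73. Eliminate B.
Round 2: E 270, A 528, C 307, D 279. Eliminate E.
Round 3: A 528, C 307, D 549. Eliminate C.
Round 4: A 528, D 856. D has a majority.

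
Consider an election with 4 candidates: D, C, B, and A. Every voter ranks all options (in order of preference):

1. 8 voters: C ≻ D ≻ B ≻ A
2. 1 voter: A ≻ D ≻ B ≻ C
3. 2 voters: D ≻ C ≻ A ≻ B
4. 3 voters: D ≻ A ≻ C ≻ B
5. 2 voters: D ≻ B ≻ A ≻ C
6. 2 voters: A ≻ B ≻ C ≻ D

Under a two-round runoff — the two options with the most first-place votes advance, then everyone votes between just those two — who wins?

Round 1 first-place votes: D 7, C 8, B 0, A 3.
C and D advance.
Runoff: C is preferred to D by 10 voters; D by 8.
C wins the runoff.

C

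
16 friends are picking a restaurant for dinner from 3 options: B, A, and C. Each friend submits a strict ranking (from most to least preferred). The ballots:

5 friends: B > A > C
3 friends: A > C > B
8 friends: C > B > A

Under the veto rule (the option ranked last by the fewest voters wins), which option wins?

B

Last-place votes: B 3, A 8, C 5.
B is ranked last by the fewest voters, so B wins.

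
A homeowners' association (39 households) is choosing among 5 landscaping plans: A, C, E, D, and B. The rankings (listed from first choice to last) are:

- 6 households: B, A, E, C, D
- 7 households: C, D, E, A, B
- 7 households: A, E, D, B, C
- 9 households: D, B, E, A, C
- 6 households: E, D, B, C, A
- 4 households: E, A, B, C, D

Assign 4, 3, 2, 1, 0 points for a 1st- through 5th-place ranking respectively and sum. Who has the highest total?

A: 6·3 + 7·1 + 7·4 + 9·1 + 6·0 + 4·3 = 74
C: 6·1 + 7·4 + 7·0 + 9·0 + 6·1 + 4·1 = 44
E: 6·2 + 7·2 + 7·3 + 9·2 + 6·4 + 4·4 = 105
D: 6·0 + 7·3 + 7·2 + 9·4 + 6·3 + 4·0 = 89
B: 6·4 + 7·0 + 7·1 + 9·3 + 6·2 + 4·2 = 78
E has the highest Borda score (105).

E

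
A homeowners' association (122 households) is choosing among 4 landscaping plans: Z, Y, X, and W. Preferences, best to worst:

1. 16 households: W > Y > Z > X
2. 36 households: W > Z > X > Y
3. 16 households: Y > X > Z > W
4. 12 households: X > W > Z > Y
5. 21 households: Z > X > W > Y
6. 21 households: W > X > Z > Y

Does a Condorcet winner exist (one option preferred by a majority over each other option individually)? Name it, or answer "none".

W vs Z: 85–37 for W.
W vs Y: 106–16 for W.
W vs X: 73–49 for W.
W beats every other option head-to-head.

W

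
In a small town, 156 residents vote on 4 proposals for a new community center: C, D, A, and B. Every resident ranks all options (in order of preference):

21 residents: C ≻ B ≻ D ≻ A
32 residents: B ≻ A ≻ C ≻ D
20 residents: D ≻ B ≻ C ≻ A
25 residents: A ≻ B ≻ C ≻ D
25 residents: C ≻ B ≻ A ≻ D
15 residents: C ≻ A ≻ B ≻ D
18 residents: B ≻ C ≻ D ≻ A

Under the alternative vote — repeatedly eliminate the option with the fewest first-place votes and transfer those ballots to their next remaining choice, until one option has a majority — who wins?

B

Round 1: C 61, D 20, A 25, B 50. Eliminate D.
Round 2: C 61, A 25, B 70. Eliminate A.
Round 3: C 61, B 95. B has a majority.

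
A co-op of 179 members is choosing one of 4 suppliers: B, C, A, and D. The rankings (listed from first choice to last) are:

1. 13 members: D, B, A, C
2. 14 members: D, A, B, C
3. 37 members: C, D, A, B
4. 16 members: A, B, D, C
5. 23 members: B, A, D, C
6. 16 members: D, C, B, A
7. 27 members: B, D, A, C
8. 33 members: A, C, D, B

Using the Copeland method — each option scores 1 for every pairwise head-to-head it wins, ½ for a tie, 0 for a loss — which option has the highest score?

B: beats C; loses to A and D → score 1.
C: loses to B, A, and D → score 0.
A: beats B and C; loses to D → score 2.
D: beats B, C, and A → score 3.
D has the best pairwise record.

D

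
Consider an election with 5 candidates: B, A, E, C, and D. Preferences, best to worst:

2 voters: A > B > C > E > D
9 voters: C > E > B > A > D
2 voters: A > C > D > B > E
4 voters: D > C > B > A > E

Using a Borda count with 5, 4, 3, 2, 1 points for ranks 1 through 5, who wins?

B: 2·4 + 9·3 + 2·2 + 4·3 = 51
A: 2·5 + 9·2 + 2·5 + 4·2 = 46
E: 2·2 + 9·4 + 2·1 + 4·1 = 46
C: 2·3 + 9·5 + 2·4 + 4·4 = 75
D: 2·1 + 9·1 + 2·3 + 4·5 = 37
C has the highest Borda score (75).

C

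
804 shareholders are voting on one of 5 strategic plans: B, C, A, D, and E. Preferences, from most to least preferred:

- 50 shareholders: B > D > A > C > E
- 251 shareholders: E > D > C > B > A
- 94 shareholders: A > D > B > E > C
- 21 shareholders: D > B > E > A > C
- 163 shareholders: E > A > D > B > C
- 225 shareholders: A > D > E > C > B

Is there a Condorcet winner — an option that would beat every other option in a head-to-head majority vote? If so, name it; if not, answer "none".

E vs B: 639–165 for E.
E vs C: 754–50 for E.
E vs A: 435–369 for E.
E vs D: 414–390 for E.
E beats every other option head-to-head.

E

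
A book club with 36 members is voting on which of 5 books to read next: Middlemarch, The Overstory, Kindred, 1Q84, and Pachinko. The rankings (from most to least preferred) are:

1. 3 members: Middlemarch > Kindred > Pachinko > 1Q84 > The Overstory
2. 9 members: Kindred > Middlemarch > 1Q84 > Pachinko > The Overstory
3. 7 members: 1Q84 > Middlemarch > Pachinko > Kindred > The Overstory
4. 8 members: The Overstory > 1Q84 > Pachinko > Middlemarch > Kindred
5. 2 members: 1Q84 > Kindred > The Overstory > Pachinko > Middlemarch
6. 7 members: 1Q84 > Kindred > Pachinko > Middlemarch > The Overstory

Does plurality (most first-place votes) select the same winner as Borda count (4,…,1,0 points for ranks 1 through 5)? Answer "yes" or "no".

Plurality — first-place votes: Middlemarch 3, The Overstory 8, Kindred 9, 1Q84 16, Pachinko 0. Winner: 1Q84.
Borda — scores: Middlemarch 75, The Overstory 36, Kindred 79, 1Q84 109, Pachinko 61. Winner: 1Q84.
The two methods agree.

yes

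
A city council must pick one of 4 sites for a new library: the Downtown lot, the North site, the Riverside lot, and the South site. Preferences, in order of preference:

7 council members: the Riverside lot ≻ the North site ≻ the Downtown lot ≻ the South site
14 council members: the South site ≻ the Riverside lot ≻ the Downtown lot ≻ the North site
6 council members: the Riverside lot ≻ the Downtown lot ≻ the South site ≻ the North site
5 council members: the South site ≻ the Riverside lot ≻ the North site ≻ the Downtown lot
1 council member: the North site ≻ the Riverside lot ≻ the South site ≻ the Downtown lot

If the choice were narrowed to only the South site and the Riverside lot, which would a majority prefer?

Voters preferring the South site to the Riverside lot: 19; preferring the Riverside lot to the South site: 14.
the South site wins the head-to-head.

the South site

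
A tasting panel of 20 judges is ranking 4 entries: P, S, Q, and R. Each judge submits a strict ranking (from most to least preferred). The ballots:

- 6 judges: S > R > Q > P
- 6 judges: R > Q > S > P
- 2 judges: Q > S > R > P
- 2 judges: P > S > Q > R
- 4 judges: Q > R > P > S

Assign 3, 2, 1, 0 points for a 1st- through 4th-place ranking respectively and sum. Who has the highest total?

R

P: 6·0 + 6·0 + 2·0 + 2·3 + 4·1 = 10
S: 6·3 + 6·1 + 2·2 + 2·2 + 4·0 = 32
Q: 6·1 + 6·2 + 2·3 + 2·1 + 4·3 = 38
R: 6·2 + 6·3 + 2·1 + 2·0 + 4·2 = 40
R has the highest Borda score (40).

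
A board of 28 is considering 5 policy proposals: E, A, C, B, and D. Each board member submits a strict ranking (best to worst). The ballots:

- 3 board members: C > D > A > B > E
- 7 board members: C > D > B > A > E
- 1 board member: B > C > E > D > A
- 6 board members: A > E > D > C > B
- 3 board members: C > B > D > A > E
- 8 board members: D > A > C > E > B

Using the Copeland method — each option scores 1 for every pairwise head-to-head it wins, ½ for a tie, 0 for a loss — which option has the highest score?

E: ties B; loses to A, C, and D → score 0.5.
A: beats E and B; ties C; loses to D → score 2.5.
C: beats E and B; ties A and D → score 3.
B: ties E; loses to A, C, and D → score 0.5.
D: beats E, A, and B; ties C → score 3.5.
D has the best pairwise record.

D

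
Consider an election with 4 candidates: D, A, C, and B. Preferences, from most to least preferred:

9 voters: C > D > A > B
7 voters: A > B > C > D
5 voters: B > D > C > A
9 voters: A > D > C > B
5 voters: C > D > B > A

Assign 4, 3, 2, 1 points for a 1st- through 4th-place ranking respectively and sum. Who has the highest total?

C

D: 9·3 + 7·1 + 5·3 + 9·3 + 5·3 = 91
A: 9·2 + 7·4 + 5·1 + 9·4 + 5·1 = 92
C: 9·4 + 7·2 + 5·2 + 9·2 + 5·4 = 98
B: 9·1 + 7·3 + 5·4 + 9·1 + 5·2 = 69
C has the highest Borda score (98).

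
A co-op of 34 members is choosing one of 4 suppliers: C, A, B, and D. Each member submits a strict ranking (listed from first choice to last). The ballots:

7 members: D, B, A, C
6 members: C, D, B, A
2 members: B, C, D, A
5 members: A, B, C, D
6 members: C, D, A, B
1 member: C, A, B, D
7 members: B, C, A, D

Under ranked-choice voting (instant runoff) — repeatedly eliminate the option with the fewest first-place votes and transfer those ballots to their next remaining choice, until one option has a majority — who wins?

B

Round 1: C 13, A 5, B 9, D 7. Eliminate A.
Round 2: C 13, B 14, D 7. Eliminate D.
Round 3: C 13, B 21. B has a majority.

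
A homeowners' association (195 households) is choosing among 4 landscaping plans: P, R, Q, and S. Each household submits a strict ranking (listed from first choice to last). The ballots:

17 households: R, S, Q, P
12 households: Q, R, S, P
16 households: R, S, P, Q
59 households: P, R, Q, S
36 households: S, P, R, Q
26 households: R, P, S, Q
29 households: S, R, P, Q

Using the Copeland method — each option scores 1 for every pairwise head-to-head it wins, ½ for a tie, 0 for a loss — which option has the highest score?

R

P: beats Q; loses to R and S → score 1.
R: beats P, Q, and S → score 3.
Q: loses to P, R, and S → score 0.
S: beats P and Q; loses to R → score 2.
R has the best pairwise record.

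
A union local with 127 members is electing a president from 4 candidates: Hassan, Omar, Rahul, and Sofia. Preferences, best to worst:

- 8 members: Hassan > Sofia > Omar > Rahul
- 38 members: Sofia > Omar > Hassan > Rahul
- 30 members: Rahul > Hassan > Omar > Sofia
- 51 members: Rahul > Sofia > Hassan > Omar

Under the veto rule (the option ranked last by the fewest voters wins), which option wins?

Last-place votes: Hassan 0, Omar 51, Rahul 46, Sofia 30.
Hassan is ranked last by the fewest voters, so Hassan wins.

Hassan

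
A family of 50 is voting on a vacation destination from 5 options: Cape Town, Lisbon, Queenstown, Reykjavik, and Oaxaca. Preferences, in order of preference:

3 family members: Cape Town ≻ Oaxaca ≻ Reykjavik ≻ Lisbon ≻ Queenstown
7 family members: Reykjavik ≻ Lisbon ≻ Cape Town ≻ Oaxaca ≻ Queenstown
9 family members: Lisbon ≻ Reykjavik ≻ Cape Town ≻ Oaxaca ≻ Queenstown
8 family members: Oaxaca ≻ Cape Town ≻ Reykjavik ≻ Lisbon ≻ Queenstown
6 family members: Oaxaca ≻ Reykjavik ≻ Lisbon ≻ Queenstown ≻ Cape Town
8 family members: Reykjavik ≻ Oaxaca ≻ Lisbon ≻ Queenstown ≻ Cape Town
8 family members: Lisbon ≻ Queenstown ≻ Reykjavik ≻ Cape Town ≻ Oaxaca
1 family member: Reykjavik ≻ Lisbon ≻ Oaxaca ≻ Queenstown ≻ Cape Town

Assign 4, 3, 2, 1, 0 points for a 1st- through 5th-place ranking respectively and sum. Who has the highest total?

Cape Town: 3·4 + 7·2 + 9·2 + 8·3 + 6·0 + 8·0 + 8·1 + 1·0 = 76
Lisbon: 3·1 + 7·3 + 9·4 + 8·1 + 6·2 + 8·2 + 8·4 + 1·3 = 131
Queenstown: 3·0 + 7·0 + 9·0 + 8·0 + 6·1 + 8·1 + 8·3 + 1·1 = 39
Reykjavik: 3·2 + 7·4 + 9·3 + 8·2 + 6·3 + 8·4 + 8·2 + 1·4 = 147
Oaxaca: 3·3 + 7·1 + 9·1 + 8·4 + 6·4 + 8·3 + 8·0 + 1·2 = 107
Reykjavik has the highest Borda score (147).

Reykjavik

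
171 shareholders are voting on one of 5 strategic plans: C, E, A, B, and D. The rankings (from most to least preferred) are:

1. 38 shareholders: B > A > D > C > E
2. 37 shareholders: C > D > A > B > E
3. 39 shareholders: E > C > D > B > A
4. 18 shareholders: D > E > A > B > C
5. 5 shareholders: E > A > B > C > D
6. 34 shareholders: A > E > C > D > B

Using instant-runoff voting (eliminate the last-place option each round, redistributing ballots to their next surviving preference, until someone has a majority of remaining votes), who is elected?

Round 1: C 37, E 44, A 34, B 38, D 18. Eliminate D.
Round 2: C 37, E 62, A 34, B 38. Eliminate A.
Round 3: C 37, E 96, B 38. E has a majority.

E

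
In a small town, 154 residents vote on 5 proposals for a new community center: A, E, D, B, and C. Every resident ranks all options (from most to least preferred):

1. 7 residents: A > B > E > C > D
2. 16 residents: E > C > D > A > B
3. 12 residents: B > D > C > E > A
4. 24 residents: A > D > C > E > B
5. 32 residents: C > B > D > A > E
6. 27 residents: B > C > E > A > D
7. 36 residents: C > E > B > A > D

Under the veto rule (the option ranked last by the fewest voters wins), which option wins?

C

Last-place votes: A 12, E 32, D 70, B 40, C 0.
C is ranked last by the fewest voters, so C wins.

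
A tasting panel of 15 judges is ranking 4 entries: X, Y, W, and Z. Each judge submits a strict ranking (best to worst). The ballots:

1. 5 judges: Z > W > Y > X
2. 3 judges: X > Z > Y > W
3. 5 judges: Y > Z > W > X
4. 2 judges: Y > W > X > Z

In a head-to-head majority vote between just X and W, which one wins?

W

Voters preferring X to W: 3; preferring W to X: 12.
W wins the head-to-head.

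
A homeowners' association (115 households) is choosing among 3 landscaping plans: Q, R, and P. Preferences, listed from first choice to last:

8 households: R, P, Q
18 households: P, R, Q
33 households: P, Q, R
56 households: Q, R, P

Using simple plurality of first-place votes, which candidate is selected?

Q

First-place votes: Q 56, R 8, P 51.
Q has the most first-place votes.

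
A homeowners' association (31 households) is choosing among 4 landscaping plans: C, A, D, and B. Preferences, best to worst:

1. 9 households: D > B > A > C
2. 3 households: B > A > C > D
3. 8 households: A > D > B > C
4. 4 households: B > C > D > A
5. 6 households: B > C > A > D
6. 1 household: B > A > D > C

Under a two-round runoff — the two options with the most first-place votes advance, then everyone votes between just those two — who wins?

D

Round 1 first-place votes: C 0, A 8, D 9, B 14.
B and D advance.
Runoff: B is preferred to D by 14 voters; D by 17.
D wins the runoff.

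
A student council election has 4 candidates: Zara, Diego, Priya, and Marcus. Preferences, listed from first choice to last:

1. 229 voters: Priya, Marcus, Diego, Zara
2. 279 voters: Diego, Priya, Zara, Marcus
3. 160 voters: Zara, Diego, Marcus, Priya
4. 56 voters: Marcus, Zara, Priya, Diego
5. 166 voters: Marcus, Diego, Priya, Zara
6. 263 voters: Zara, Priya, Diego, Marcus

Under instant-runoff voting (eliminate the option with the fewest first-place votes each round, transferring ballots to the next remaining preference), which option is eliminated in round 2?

Priya

Round 1: Zara 423, Diego 279, Priya 229, Marcus 222. Eliminate Marcus.
Round 2: Zara 479, Diego 445, Priya 229. Eliminate Priya.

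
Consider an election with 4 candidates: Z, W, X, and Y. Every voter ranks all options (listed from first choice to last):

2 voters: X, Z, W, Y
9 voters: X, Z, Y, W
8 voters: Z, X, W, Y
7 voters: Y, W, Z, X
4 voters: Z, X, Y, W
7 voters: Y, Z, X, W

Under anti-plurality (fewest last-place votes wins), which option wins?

Z

Last-place votes: Z 0, W 20, X 7, Y 10.
Z is ranked last by the fewest voters, so Z wins.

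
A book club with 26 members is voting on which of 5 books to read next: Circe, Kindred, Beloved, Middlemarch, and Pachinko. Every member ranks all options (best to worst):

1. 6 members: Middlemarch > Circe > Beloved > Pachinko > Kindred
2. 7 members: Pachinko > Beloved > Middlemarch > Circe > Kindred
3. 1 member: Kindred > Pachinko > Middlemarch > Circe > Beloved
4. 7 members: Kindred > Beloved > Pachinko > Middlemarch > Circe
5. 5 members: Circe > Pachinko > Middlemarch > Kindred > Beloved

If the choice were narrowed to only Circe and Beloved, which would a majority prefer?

Voters preferring Circe to Beloved: 12; preferring Beloved to Circe: 14.
Beloved wins the head-to-head.

Beloved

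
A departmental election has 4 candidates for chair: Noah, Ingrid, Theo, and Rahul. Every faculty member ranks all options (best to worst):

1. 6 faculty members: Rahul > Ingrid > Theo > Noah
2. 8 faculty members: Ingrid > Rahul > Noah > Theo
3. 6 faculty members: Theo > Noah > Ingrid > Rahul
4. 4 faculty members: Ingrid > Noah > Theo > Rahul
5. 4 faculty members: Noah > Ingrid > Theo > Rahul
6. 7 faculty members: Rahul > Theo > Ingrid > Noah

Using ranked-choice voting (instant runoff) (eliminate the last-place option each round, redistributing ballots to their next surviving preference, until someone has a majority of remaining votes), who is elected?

Round 1: Noah 4, Ingrid 12, Theo 6, Rahul 13. Eliminate Noah.
Round 2: Ingrid 16, Theo 6, Rahul 13. Eliminate Theo.
Round 3: Ingrid 22, Rahul 13. Ingrid has a majority.

Ingrid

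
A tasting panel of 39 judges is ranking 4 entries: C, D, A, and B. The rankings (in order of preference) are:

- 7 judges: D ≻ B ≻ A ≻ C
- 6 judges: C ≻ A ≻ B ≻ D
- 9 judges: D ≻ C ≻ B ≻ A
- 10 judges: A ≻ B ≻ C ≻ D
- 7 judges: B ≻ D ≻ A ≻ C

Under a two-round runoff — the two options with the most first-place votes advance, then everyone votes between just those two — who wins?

D

Round 1 first-place votes: C 6, D 16, A 10, B 7.
D and A advance.
Runoff: D is preferred to A by 23 voters; A by 16.
D wins the runoff.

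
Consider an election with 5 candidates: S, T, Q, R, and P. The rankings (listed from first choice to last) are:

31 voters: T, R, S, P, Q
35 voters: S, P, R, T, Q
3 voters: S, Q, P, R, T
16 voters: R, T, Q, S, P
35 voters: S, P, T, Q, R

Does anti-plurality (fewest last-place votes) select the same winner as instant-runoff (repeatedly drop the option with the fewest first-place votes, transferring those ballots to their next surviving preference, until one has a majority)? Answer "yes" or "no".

Anti-plurality — last-place votes: S 0, T 3, Q 66, R 35, P 16. Winner: S.
Instant-runoff — R1 S 73, T 31, Q 0, R 16, P 0 (S winner). Winner: S.
The two methods agree.

yes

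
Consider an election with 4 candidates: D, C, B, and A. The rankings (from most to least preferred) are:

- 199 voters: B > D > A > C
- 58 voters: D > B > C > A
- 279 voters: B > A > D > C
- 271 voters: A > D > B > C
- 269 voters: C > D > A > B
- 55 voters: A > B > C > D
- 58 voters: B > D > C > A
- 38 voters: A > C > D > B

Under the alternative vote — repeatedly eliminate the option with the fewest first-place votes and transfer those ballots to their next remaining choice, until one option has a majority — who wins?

A

Round 1: D 58, C 269, B 536, A 364. Eliminate D.
Round 2: C 269, B 594, A 364. Eliminate C.
Round 3: B 594, A 633. A has a majority.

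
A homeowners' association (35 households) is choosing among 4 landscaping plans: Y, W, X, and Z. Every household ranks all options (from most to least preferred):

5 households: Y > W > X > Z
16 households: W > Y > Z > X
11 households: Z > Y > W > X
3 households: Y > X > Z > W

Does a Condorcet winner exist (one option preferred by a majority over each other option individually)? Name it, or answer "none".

Y

Y vs W: 19–16 for Y.
Y vs X: 35–0 for Y.
Y vs Z: 24–11 for Y.
Y beats every other option head-to-head.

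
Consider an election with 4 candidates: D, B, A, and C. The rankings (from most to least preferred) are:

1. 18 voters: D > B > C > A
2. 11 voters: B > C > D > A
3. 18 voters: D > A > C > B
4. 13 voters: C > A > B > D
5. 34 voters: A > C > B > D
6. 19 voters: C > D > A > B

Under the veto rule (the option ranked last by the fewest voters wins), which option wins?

Last-place votes: D 47, B 37, A 29, C 0.
C is ranked last by the fewest voters, so C wins.

C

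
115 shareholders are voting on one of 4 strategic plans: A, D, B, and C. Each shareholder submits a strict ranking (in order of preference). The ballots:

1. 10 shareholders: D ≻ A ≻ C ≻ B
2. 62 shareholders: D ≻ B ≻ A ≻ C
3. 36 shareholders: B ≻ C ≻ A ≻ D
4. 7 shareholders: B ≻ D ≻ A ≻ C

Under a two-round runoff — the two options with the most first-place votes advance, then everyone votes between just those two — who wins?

Round 1 first-place votes: A 0, D 72, B 43, C 0.
D and B advance.
Runoff: D is preferred to B by 72 voters; B by 43.
D wins the runoff.

D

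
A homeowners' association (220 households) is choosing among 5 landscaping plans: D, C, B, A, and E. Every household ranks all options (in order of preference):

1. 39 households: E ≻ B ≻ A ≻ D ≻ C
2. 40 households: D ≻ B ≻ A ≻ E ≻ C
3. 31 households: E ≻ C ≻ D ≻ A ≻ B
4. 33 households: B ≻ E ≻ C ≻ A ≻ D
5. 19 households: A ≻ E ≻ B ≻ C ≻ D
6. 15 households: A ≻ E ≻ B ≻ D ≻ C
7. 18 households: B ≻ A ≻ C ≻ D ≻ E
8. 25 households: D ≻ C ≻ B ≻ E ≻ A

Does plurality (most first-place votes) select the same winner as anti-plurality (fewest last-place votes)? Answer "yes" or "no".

yes

Plurality — first-place votes: D 65, C 0, B 51, A 34, E 70. Winner: E.
Anti-plurality — last-place votes: D 52, C 94, B 31, A 25, E 18. Winner: E.
The two methods agree.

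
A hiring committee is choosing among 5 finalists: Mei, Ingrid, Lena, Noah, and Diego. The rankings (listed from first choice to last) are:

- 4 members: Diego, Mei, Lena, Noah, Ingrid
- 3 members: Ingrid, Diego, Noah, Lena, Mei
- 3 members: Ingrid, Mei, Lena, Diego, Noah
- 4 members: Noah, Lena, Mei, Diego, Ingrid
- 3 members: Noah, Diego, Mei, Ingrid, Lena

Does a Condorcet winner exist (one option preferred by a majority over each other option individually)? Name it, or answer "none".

Diego

Diego vs Mei: 10–7 for Diego.
Diego vs Ingrid: 11–6 for Diego.
Diego vs Lena: 10–7 for Diego.
Diego vs Noah: 10–7 for Diego.
Diego beats every other option head-to-head.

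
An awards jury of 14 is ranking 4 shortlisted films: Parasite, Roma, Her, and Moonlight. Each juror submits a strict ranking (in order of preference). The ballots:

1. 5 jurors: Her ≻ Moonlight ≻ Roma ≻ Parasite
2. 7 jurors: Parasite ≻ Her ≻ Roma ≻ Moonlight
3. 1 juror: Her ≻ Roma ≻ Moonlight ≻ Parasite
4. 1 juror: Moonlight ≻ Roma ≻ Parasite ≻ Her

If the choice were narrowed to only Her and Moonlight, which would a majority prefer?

Voters preferring Her to Moonlight: 13; preferring Moonlight to Her: 1.
Her wins the head-to-head.

Her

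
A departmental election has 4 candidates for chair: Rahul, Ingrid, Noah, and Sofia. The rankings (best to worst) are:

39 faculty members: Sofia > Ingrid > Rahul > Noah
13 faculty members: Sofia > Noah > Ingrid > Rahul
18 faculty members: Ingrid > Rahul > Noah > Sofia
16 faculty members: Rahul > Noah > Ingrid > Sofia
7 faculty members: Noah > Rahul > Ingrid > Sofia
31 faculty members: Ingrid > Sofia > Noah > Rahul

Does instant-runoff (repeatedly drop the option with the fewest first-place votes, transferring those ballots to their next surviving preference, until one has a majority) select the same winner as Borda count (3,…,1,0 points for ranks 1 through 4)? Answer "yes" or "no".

Instant-runoff — R1 Rahul 16, Ingrid 49, Noah 7, Sofia 52 (Noah out); R2 Rahul 23, Ingrid 49, Sofia 52 (Rahul out); R3 Ingrid 72, Sofia 52 (Ingrid winner). Winner: Ingrid.
Borda — scores: Rahul 137, Ingrid 261, Noah 128, Sofia 218. Winner: Ingrid.
The two methods agree.

yes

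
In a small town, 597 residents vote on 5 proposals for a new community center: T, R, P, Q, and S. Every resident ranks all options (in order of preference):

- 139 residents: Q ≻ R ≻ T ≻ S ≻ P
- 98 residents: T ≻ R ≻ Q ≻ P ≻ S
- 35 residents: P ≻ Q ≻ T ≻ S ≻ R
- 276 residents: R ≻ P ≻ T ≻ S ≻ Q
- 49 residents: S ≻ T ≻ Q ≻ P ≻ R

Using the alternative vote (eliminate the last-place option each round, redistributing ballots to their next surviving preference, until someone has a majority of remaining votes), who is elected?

R

Round 1: T 98, R 276, P 35, Q 139, S 49. Eliminate P.
Round 2: T 98, R 276, Q 174, S 49. Eliminate S.
Round 3: T 147, R 276, Q 174. Eliminate T.
Round 4: R 374, Q 223. R has a majority.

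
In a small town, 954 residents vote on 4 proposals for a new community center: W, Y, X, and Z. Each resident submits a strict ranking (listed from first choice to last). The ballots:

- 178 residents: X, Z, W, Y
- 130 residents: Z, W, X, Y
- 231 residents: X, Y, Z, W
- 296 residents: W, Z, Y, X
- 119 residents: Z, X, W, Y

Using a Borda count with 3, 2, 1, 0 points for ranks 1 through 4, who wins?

Z

W: 178·1 + 130·2 + 231·0 + 296·3 + 119·1 = 1445
Y: 178·0 + 130·0 + 231·2 + 296·1 + 119·0 = 758
X: 178·3 + 130·1 + 231·3 + 296·0 + 119·2 = 1595
Z: 178·2 + 130·3 + 231·1 + 296·2 + 119·3 = 1926
Z has the highest Borda score (1926).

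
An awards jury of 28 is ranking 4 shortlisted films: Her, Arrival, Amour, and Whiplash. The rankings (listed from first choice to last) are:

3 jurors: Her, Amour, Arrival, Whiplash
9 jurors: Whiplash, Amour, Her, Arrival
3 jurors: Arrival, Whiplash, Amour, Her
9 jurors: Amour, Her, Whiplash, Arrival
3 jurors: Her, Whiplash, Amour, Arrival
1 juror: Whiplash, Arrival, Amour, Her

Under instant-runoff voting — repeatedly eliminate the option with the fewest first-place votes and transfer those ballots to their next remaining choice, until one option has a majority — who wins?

Round 1: Her 6, Arrival 3, Amour 9, Whiplash 10. Eliminate Arrival.
Round 2: Her 6, Amour 9, Whiplash 13. Eliminate Her.
Round 3: Amour 12, Whiplash 16. Whiplash has a majority.

Whiplash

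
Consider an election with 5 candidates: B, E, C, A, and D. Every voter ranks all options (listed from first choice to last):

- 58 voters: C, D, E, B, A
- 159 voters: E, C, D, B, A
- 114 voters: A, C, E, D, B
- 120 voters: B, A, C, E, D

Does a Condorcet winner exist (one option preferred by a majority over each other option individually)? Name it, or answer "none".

Checking pairwise contests:
E beats B 331–120.
C beats E 292–159.
A beats C 234–217.
B beats A 337–114.
E beats D 393–58.
Every option loses at least one head-to-head, so there is no Condorcet winner.

none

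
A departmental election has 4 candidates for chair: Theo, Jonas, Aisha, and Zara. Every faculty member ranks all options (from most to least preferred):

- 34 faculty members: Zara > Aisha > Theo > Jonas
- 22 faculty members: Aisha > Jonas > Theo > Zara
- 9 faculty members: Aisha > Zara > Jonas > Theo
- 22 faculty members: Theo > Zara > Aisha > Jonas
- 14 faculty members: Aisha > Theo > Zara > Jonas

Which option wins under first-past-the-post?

Aisha

First-place votes: Theo 22, Jonas 0, Aisha 45, Zara 34.
Aisha has the most first-place votes.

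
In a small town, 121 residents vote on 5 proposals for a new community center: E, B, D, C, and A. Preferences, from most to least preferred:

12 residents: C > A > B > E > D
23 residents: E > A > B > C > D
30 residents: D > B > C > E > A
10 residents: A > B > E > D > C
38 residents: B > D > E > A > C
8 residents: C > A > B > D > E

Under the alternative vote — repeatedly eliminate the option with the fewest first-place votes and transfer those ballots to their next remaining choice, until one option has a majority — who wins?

Round 1: E 23, B 38, D 30, C 20, A 10. Eliminate A.
Round 2: E 23, B 48, D 30, C 20. Eliminate C.
Round 3: E 23, B 68, D 30. B has a majority.

B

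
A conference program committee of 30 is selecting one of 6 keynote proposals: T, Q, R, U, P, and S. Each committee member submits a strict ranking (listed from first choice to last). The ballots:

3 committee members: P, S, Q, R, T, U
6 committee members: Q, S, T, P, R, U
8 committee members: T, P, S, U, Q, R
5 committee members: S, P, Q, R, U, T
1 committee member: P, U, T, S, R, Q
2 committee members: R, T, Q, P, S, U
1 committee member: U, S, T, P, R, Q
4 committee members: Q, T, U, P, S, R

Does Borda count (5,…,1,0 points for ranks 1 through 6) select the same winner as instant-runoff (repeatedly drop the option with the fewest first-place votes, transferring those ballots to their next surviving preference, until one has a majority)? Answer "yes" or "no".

no

Borda — scores: T 91, Q 88, R 34, U 42, P 98, S 97. Winner: P.
Instant-runoff — R1 T 8, Q 10, R 2, U 1, P 4, S 5 (U out); R2 T 8, Q 10, R 2, P 4, S 6 (R out); R3 T 10, Q 10, P 4, S 6 (P out); R4 T 11, Q 10, S 9 (S out); R5 T 12, Q 18 (Q winner). Winner: Q.
The two methods disagree.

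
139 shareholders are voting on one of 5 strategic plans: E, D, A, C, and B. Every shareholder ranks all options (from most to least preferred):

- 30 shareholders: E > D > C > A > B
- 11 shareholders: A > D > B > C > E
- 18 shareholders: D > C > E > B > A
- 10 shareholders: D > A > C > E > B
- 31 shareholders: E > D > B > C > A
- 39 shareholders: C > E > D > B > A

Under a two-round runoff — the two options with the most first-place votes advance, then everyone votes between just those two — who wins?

Round 1 first-place votes: E 61, D 28, A 11, C 39, B 0.
E and C advance.
Runoff: E is preferred to C by 61 voters; C by 78.
C wins the runoff.

C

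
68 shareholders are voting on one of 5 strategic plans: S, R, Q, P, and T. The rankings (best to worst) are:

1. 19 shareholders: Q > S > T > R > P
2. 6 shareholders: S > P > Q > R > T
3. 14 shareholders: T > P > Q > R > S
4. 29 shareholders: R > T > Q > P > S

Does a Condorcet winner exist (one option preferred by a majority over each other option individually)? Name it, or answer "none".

none

Checking pairwise contests:
R beats S 43–25.
Q beats R 39–29.
T beats Q 43–25.
R beats P 48–20.
R beats T 35–33.
Every option loses at least one head-to-head, so there is no Condorcet winner.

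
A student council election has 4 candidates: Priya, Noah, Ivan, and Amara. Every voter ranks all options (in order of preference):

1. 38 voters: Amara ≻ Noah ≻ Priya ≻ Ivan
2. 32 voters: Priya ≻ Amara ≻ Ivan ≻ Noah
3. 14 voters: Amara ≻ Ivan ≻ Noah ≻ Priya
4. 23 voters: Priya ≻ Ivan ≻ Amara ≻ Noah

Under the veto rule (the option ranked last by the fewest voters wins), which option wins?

Last-place votes: Priya 14, Noah 55, Ivan 38, Amara 0.
Amara is ranked last by the fewest voters, so Amara wins.

Amara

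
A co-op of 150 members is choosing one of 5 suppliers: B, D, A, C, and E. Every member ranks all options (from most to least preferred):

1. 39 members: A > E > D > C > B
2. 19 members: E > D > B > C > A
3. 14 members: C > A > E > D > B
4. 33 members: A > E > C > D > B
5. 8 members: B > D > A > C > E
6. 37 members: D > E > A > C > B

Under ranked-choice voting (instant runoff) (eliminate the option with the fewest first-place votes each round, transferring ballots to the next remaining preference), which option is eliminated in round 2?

C

Round 1: B 8, D 37, A 72, C 14, E 19. Eliminate B.
Round 2: D 45, A 72, C 14, E 19. Eliminate C.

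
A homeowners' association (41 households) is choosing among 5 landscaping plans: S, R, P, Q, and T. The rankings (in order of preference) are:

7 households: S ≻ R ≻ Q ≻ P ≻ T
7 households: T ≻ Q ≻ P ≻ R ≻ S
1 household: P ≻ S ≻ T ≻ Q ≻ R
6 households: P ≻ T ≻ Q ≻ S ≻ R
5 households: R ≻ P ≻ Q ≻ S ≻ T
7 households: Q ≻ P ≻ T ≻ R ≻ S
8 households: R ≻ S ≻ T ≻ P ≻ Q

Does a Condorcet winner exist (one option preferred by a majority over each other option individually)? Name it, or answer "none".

none

Checking pairwise contests:
R beats S 27–14.
P beats R 21–20.
Q beats P 21–20.
T beats Q 22–19.
S beats T 21–20.
Every option loses at least one head-to-head, so there is no Condorcet winner.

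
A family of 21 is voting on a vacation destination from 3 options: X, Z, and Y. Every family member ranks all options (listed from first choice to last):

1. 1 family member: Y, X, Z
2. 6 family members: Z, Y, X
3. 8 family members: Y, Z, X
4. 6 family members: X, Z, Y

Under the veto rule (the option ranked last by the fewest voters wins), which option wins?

Last-place votes: X 14, Z 1, Y 6.
Z is ranked last by the fewest voters, so Z wins.

Z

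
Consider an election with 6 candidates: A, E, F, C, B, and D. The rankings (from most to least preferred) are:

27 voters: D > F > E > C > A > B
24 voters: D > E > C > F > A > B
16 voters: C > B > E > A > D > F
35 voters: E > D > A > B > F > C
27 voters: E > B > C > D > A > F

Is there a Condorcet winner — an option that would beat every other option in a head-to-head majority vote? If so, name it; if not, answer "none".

E

E vs A: 129–0 for E.
E vs F: 102–27 for E.
E vs C: 113–16 for E.
E vs B: 113–16 for E.
E vs D: 78–51 for E.
E beats every other option head-to-head.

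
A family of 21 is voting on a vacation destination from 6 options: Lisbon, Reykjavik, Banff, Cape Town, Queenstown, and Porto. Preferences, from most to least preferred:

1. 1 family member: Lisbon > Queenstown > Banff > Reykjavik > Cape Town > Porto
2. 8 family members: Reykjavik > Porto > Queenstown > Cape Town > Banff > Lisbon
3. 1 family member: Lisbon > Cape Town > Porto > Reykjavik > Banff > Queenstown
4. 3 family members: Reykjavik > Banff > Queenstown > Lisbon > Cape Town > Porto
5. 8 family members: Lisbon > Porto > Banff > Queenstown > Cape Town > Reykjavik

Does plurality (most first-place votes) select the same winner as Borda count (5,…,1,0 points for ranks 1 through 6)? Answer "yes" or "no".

Plurality — first-place votes: Lisbon 10, Reykjavik 11, Banff 0, Cape Town 0, Queenstown 0, Porto 0. Winner: Reykjavik.
Borda — scores: Lisbon 56, Reykjavik 59, Banff 48, Cape Town 32, Queenstown 53, Porto 67. Winner: Porto.
The two methods disagree.

no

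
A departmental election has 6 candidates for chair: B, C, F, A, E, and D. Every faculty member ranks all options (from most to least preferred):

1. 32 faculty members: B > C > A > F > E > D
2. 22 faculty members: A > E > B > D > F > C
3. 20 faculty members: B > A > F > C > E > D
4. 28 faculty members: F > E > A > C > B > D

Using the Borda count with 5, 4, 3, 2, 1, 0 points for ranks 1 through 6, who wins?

A

B: 32·5 + 22·3 + 20·5 + 28·1 = 354
C: 32·4 + 22·0 + 20·2 + 28·2 = 224
F: 32·2 + 22·1 + 20·3 + 28·5 = 286
A: 32·3 + 22·5 + 20·4 + 28·3 = 370
E: 32·1 + 22·4 + 20·1 + 28·4 = 252
D: 32·0 + 22·2 + 20·0 + 28·0 = 44
A has the highest Borda score (370).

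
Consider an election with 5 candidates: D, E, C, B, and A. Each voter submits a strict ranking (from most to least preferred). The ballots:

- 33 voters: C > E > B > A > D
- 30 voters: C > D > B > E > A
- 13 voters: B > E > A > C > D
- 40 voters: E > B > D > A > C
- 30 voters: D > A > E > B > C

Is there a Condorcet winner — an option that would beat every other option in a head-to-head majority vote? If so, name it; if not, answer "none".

E vs D: 86–60 for E.
E vs C: 83–63 for E.
E vs B: 103–43 for E.
E vs A: 116–30 for E.
E beats every other option head-to-head.

E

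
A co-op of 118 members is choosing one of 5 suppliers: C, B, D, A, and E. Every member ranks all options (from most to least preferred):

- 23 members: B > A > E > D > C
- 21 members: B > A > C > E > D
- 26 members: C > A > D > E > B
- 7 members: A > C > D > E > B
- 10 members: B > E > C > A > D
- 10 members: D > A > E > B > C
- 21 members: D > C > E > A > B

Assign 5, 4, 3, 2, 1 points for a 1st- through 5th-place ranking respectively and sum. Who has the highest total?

A

C: 23·1 + 21·3 + 26·5 + 7·4 + 10·3 + 10·1 + 21·4 = 368
B: 23·5 + 21·5 + 26·1 + 7·1 + 10·5 + 10·2 + 21·1 = 344
D: 23·2 + 21·1 + 26·3 + 7·3 + 10·1 + 10·5 + 21·5 = 331
A: 23·4 + 21·4 + 26·4 + 7·5 + 10·2 + 10·4 + 21·2 = 417
E: 23·3 + 21·2 + 26·2 + 7·2 + 10·4 + 10·3 + 21·3 = 310
A has the highest Borda score (417).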